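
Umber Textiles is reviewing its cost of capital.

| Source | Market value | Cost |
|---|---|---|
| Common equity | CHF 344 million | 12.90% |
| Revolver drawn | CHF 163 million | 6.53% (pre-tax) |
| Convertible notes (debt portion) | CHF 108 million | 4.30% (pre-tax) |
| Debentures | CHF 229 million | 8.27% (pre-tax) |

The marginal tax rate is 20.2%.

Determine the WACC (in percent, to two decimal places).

Total capital V = 344 + 163 + 108 + 229 = 844.
Equity: weight = 344/844 = 0.4076; cost = 12.9%.
Revolver drawn: weight = 163/844 = 0.1931; after-tax cost = 6.53% × (1 − 20.2%) = 5.2109%.
Convertible notes (debt portion): weight = 108/844 = 0.1280; after-tax cost = 4.3% × (1 − 20.2%) = 3.4314%.
Debentures: weight = 229/844 = 0.2713; after-tax cost = 8.27% × (1 − 20.2%) = 6.5995%.
WACC = 0.4076 × 12.9000% + 0.1931 × 5.2109% + 0.1280 × 3.4314% + 0.2713 × 6.5995% = 8.4939%.

8.49%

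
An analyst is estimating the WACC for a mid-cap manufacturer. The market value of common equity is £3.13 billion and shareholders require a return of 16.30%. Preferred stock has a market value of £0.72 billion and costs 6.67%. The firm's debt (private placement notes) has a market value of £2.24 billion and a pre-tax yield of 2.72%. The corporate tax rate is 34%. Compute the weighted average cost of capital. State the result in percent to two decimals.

9.83%

Total capital V = 3.13 + 0.72 + 2.24 = 6.09.
Equity: weight = 3.13/6.09 = 0.5140; cost = 16.3%.
Preferred: weight = 0.72/6.09 = 0.1182; cost = 6.67%.
Private placement notes: weight = 2.24/6.09 = 0.3678; after-tax cost = 2.72% × (1 − 34%) = 1.7952%.
WACC = 0.5140 × 16.3000% + 0.1182 × 6.6700% + 0.3678 × 1.7952% = 9.8264%.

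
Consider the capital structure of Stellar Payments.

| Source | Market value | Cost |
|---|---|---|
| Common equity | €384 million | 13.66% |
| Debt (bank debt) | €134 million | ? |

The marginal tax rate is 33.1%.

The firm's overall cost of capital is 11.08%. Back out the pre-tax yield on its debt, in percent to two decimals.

Total capital V = 384 + 134 = 518.
Equity weight = 384/518 = 0.7413.
Bank debt weight = 134/518 = 0.2587.
Equity contribution = 0.7413 × 13.66% = 10.1263%.
Remaining for debt = 11.08% − 10.1263% = 0.9537%.
Rd × (1 − 33.1%) × 0.2587 = 0.9537%  ⇒  Rd = 5.5106%.

5.51%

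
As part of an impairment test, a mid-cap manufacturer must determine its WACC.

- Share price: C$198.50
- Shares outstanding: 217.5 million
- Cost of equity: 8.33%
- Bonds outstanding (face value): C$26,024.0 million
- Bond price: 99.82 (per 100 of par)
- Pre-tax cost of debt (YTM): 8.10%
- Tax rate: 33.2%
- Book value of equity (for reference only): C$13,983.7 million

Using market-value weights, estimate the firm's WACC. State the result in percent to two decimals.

Market value of equity E = 198.5 × 217.5m = 43173.75m. Market value of debt D = 26024m × 99.82/100 = 25977.1568m.
Total capital V = 43173.75 + 25977.1568 = 69150.9068.
Equity: weight = 43173.75/69150.9068 = 0.6243; cost = 8.33%.
Bonds outstanding: weight = 25977.1568/69150.9068 = 0.3757; after-tax cost = 8.1% × (1 − 33.2%) = 5.4108%.
WACC = 0.6243 × 8.3300% + 0.3757 × 5.4108% = 7.2334%.

7.23%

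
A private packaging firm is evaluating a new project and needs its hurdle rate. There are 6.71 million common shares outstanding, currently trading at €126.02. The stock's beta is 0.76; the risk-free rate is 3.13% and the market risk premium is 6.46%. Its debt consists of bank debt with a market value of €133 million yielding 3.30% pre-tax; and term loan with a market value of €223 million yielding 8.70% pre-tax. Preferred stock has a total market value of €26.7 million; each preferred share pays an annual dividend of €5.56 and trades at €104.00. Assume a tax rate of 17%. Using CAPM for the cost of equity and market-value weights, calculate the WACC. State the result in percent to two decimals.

Cost of equity via CAPM: Re = 3.13% + 0.76 × 6.46% = 8.0396%.
Cost of preferred: Rp = 5.56 / 104.0 = 5.3462%.
Market value of equity E = 126.02 × 6.71m = 845.5942m.
Total capital V = 845.5942 + 26.7 + 133 + 223 = 1228.2942.
Equity: weight = 845.5942/1228.2942 = 0.6884; cost = 8.0396%.
Preferred: weight = 26.7/1228.2942 = 0.0217; cost = 5.3462%.
Bank debt: weight = 133/1228.2942 = 0.1083; after-tax cost = 3.3% × (1 − 17%) = 2.7390%.
Term loan: weight = 223/1228.2942 = 0.1816; after-tax cost = 8.7% × (1 − 17%) = 7.2210%.
WACC = 0.6884 × 8.0396% + 0.0217 × 5.3462% + 0.1083 × 2.7390% + 0.1816 × 7.2210% = 7.2585%.

7.26%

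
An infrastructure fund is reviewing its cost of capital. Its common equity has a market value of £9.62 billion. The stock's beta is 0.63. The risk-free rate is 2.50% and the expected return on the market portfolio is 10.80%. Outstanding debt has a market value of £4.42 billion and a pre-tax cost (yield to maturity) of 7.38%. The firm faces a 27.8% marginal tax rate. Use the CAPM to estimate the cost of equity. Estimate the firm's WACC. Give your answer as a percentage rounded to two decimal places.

Market risk premium = 10.8% − 2.5% = 8.3%.
Cost of equity via CAPM: Re = 2.5% + 0.63 × 8.3% = 7.7290%.
Total capital V = 9.62 + 4.42 = 14.04.
Equity: weight = 9.62/14.04 = 0.6852; cost = 7.729%.
Debt: weight = 4.42/14.04 = 0.3148; after-tax cost = 7.38% × (1 − 27.8%) = 5.3284%.
WACC = 0.6852 × 7.7290% + 0.3148 × 5.3284% = 6.9732%.

6.97%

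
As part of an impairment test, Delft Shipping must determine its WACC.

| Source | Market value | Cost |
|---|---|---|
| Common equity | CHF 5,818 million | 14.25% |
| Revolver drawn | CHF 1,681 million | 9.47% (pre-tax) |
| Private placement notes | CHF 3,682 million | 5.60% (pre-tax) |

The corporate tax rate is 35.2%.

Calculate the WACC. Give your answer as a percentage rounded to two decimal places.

Total capital V = 5818 + 1681 + 3682 = 11181.
Equity: weight = 5818/11181 = 0.5203; cost = 14.25%.
Revolver drawn: weight = 1681/11181 = 0.1503; after-tax cost = 9.47% × (1 − 35.2%) = 6.1366%.
Private placement notes: weight = 3682/11181 = 0.3293; after-tax cost = 5.6% × (1 − 35.2%) = 3.6288%.
WACC = 0.5203 × 14.2500% + 0.1503 × 6.1366% + 0.3293 × 3.6288% = 9.5325%.

9.53%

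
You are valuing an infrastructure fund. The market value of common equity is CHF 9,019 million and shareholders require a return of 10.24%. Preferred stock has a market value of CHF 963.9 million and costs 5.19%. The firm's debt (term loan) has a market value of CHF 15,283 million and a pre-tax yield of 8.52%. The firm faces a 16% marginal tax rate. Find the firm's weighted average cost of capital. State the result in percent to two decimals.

Total capital V = 9019 + 963.9 + 15283 = 25265.9.
Equity: weight = 9019/25265.9 = 0.3570; cost = 10.24%.
Preferred: weight = 963.9/25265.9 = 0.0382; cost = 5.19%.
Term loan: weight = 15283/25265.9 = 0.6049; after-tax cost = 8.52% × (1 − 16%) = 7.1568%.
WACC = 0.3570 × 10.2400% + 0.0382 × 5.1900% + 0.6049 × 7.1568% = 8.1824%.

8.18%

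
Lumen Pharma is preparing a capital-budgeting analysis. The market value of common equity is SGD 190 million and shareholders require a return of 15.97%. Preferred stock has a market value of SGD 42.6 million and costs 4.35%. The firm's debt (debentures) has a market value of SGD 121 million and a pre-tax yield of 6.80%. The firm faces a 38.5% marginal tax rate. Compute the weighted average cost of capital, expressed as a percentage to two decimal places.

Total capital V = 190 + 42.6 + 121 = 353.6.
Equity: weight = 190/353.6 = 0.5373; cost = 15.97%.
Preferred: weight = 42.6/353.6 = 0.1205; cost = 4.35%.
Debentures: weight = 121/353.6 = 0.3422; after-tax cost = 6.8% × (1 − 38.5%) = 4.1820%.
WACC = 0.5373 × 15.9700% + 0.1205 × 4.3500% + 0.3422 × 4.1820% = 10.5363%.

10.54%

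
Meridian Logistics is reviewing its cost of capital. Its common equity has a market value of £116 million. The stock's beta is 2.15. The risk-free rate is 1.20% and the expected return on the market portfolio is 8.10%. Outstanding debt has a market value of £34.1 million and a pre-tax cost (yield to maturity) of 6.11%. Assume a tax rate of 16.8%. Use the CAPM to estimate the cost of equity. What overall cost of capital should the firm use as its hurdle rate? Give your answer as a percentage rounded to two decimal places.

13.55%

Market risk premium = 8.1% − 1.2% = 6.9%.
Cost of equity via CAPM: Re = 1.2% + 2.15 × 6.9% = 16.0350%.
Total capital V = 116 + 34.1 = 150.1.
Equity: weight = 116/150.1 = 0.7728; cost = 16.035%.
Debt: weight = 34.1/150.1 = 0.2272; after-tax cost = 6.11% × (1 − 16.8%) = 5.0835%.
WACC = 0.7728 × 16.0350% + 0.2272 × 5.0835% = 13.5470%.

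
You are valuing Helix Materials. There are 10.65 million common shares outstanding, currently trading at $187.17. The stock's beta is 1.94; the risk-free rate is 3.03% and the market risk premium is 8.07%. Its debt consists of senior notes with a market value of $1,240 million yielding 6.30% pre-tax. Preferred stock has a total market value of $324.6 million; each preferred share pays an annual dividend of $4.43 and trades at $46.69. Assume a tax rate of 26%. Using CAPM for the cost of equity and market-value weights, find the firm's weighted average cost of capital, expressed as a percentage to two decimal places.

Cost of equity via CAPM: Re = 3.03% + 1.94 × 8.07% = 18.6858%.
Cost of preferred: Rp = 4.43 / 46.69 = 9.4881%.
Market value of equity E = 187.17 × 10.65m = 1993.3605m.
Total capital V = 1993.3605 + 324.6 + 1240 = 3557.9605.
Equity: weight = 1993.3605/3557.9605 = 0.5603; cost = 18.6858%.
Preferred: weight = 324.6/3557.9605 = 0.0912; cost = 9.4881%.
Senior notes: weight = 1240/3557.9605 = 0.3485; after-tax cost = 6.3% × (1 − 26%) = 4.6620%.
WACC = 0.5603 × 18.6858% + 0.0912 × 9.4881% + 0.3485 × 4.6620% = 12.9592%.

12.96%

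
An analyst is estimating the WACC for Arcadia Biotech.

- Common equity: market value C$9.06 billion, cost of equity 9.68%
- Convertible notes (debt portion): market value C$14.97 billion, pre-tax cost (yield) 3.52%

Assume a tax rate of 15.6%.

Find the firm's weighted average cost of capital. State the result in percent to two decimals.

5.50%

Total capital V = 9.06 + 14.97 = 24.03.
Equity: weight = 9.06/24.03 = 0.3770; cost = 9.68%.
Convertible notes (debt portion): weight = 14.97/24.03 = 0.6230; after-tax cost = 3.52% × (1 − 15.6%) = 2.9709%.
WACC = 0.3770 × 9.6800% + 0.6230 × 2.9709% = 5.5004%.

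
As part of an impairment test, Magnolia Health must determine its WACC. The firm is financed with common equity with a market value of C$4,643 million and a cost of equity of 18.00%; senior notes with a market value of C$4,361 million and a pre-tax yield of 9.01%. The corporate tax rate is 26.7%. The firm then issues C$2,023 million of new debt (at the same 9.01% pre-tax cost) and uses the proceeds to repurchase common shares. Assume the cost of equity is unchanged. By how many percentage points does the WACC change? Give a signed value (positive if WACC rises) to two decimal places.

Current WACC:
Total capital V = 4643 + 4361 = 9004.
Equity: weight = 4643/9004 = 0.5157; cost = 18%.
Senior notes: weight = 4361/9004 = 0.4843; after-tax cost = 9.01% × (1 − 26.7%) = 6.6043%.
WACC = 0.5157 × 18.0000% + 0.4843 × 6.6043% = 12.4806%.
After the change:
Total capital V = 2620 + 6384 = 9004.
Equity: weight = 2620/9004 = 0.2910; cost = 18%.
Senior notes: weight = 6384/9004 = 0.7090; after-tax cost = 9.01% × (1 − 26.7%) = 6.6043%.
WACC = 0.2910 × 18.0000% + 0.7090 × 6.6043% = 9.9203%.
Change in WACC = 9.9203% − 12.4806% = -2.5604 pp.

-2.56 pp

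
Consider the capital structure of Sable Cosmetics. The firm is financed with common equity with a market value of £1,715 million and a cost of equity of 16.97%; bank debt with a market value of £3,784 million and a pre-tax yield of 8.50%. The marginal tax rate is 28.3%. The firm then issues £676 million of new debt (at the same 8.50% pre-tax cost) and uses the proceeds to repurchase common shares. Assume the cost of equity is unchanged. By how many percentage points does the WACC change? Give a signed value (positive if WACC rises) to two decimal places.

Current WACC:
Total capital V = 1715 + 3784 = 5499.
Equity: weight = 1715/5499 = 0.3119; cost = 16.97%.
Bank debt: weight = 3784/5499 = 0.6881; after-tax cost = 8.5% × (1 − 28.3%) = 6.0945%.
WACC = 0.3119 × 16.9700% + 0.6881 × 6.0945% = 9.4863%.
After the change:
Total capital V = 1039 + 4460 = 5499.
Equity: weight = 1039/5499 = 0.1889; cost = 16.97%.
Bank debt: weight = 4460/5499 = 0.8111; after-tax cost = 8.5% × (1 − 28.3%) = 6.0945%.
WACC = 0.1889 × 16.9700% + 0.8111 × 6.0945% = 8.1494%.
Change in WACC = 8.1494% − 9.4863% = -1.3369 pp.

-1.34 pp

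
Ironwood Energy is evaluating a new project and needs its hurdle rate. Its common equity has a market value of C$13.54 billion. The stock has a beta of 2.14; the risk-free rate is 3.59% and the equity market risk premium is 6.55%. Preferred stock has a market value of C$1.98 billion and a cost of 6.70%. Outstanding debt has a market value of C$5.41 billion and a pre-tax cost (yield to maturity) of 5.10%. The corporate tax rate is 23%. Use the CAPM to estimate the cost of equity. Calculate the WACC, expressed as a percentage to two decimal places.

Cost of equity via CAPM: Re = 3.59% + 2.14 × 6.55% = 17.6070%.
Total capital V = 13.54 + 1.98 + 5.41 = 20.93.
Equity: weight = 13.54/20.93 = 0.6469; cost = 17.607%.
Preferred: weight = 1.98/20.93 = 0.0946; cost = 6.7%.
Debt: weight = 5.41/20.93 = 0.2585; after-tax cost = 5.1% × (1 − 23%) = 3.9270%.
WACC = 0.6469 × 17.6070% + 0.0946 × 6.7000% + 0.2585 × 3.9270% = 13.0392%.

13.04%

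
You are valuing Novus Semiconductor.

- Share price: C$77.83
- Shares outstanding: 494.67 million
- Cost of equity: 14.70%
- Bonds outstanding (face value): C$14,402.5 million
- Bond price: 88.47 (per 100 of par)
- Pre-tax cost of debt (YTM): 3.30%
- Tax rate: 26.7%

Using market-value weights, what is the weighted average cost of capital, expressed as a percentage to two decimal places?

11.65%

Market value of equity E = 77.83 × 494.67m = 38500.1661m. Market value of debt D = 14402.5m × 88.47/100 = 12741.89175m.
Total capital V = 38500.1661 + 12741.89175 = 51242.05785.
Equity: weight = 38500.1661/51242.05785 = 0.7513; cost = 14.7%.
Bonds outstanding: weight = 12741.89175/51242.05785 = 0.2487; after-tax cost = 3.3% × (1 − 26.7%) = 2.4189%.
WACC = 0.7513 × 14.7000% + 0.2487 × 2.4189% = 11.6462%.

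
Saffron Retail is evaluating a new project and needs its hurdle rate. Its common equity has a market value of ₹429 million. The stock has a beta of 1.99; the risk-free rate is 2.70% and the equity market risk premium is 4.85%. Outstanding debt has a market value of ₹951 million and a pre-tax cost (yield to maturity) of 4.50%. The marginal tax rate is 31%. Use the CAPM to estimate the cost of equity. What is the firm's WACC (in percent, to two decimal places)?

5.98%

Cost of equity via CAPM: Re = 2.7% + 1.99 × 4.85% = 12.3515%.
Total capital V = 429 + 951 = 1380.
Equity: weight = 429/1380 = 0.3109; cost = 12.3515%.
Debt: weight = 951/1380 = 0.6891; after-tax cost = 4.5% × (1 − 31%) = 3.1050%.
WACC = 0.3109 × 12.3515% + 0.6891 × 3.1050% = 5.9795%.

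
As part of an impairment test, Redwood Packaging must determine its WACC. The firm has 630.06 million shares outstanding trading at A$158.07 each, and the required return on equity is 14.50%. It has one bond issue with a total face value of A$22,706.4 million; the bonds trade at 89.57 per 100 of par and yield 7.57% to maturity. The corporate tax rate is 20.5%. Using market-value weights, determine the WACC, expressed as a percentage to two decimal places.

13.06%

Market value of equity E = 158.07 × 630.06m = 99593.5842m. Market value of debt D = 22706.4m × 89.57/100 = 20338.12248m.
Total capital V = 99593.5842 + 20338.12248 = 119931.70668.
Equity: weight = 99593.5842/119931.70668 = 0.8304; cost = 14.5%.
Bonds outstanding: weight = 20338.12248/119931.70668 = 0.1696; after-tax cost = 7.57% × (1 − 20.5%) = 6.0182%.
WACC = 0.8304 × 14.5000% + 0.1696 × 6.0182% = 13.0616%.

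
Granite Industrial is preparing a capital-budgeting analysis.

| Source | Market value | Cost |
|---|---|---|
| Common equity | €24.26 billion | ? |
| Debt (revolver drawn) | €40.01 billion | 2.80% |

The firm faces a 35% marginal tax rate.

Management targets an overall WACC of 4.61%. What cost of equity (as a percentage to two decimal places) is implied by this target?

9.21%

Total capital V = 24.26 + 40.01 = 64.27.
Equity weight = 24.26/64.27 = 0.3775.
Revolver drawn weight = 40.01/64.27 = 0.6225.
Debt contribution = 0.6225 × 2.8% × (1 − 35%) = 1.1330%.
Required equity contribution = 4.61% − 1.1330% = 3.4770%.
Re = 3.4770% / 0.3775 = 9.2113%.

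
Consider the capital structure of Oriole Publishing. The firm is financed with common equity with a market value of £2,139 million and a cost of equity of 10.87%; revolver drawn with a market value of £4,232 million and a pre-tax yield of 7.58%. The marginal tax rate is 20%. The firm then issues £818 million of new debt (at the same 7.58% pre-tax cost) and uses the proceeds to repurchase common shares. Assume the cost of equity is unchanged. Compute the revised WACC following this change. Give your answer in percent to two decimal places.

7.06%

After the change:
Total capital V = 1321 + 5050 = 6371.
Equity: weight = 1321/6371 = 0.2073; cost = 10.87%.
Revolver drawn: weight = 5050/6371 = 0.7927; after-tax cost = 7.58% × (1 − 20%) = 6.0640%.
WACC = 0.2073 × 10.8700% + 0.7927 × 6.0640% = 7.0605%.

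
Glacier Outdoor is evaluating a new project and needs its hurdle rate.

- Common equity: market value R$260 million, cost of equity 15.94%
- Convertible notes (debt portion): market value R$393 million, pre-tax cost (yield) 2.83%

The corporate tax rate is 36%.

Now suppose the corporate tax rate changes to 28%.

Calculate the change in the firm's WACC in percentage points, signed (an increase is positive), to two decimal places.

Current WACC:
Total capital V = 260 + 393 = 653.
Equity: weight = 260/653 = 0.3982; cost = 15.94%.
Convertible notes (debt portion): weight = 393/653 = 0.6018; after-tax cost = 2.83% × (1 − 36%) = 1.8112%.
WACC = 0.3982 × 15.9400% + 0.6018 × 1.8112% = 7.4368%.
After the change:
Total capital V = 260 + 393 = 653.
Equity: weight = 260/653 = 0.3982; cost = 15.94%.
Convertible notes (debt portion): weight = 393/653 = 0.6018; after-tax cost = 2.83% × (1 − 28%) = 2.0376%.
WACC = 0.3982 × 15.9400% + 0.6018 × 2.0376% = 7.5730%.
Change in WACC = 7.5730% − 7.4368% = 0.1363 pp.

+0.14 pp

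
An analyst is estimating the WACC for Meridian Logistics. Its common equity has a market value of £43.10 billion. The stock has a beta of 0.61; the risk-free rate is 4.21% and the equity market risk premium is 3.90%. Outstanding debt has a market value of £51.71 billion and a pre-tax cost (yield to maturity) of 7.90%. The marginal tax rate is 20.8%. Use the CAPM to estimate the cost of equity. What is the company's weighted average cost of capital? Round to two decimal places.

6.41%

Cost of equity via CAPM: Re = 4.21% + 0.61 × 3.9% = 6.5890%.
Total capital V = 43.1 + 51.71 = 94.81.
Equity: weight = 43.1/94.81 = 0.4546; cost = 6.589%.
Debt: weight = 51.71/94.81 = 0.5454; after-tax cost = 7.9% × (1 − 20.8%) = 6.2568%.
WACC = 0.4546 × 6.5890% + 0.5454 × 6.2568% = 6.4078%.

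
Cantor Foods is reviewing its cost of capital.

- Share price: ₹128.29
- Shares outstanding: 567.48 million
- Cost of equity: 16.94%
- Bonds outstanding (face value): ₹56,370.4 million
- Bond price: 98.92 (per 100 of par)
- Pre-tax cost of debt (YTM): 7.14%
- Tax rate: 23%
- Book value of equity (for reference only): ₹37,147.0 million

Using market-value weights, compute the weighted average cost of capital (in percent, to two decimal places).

11.98%

Market value of equity E = 128.29 × 567.48m = 72802.0092m. Market value of debt D = 56370.4m × 98.92/100 = 55761.59968m.
Total capital V = 72802.0092 + 55761.59968 = 128563.60888.
Equity: weight = 72802.0092/128563.60888 = 0.5663; cost = 16.94%.
Bonds outstanding: weight = 55761.59968/128563.60888 = 0.4337; after-tax cost = 7.14% × (1 − 23%) = 5.4978%.
WACC = 0.5663 × 16.9400% + 0.4337 × 5.4978% = 11.9772%.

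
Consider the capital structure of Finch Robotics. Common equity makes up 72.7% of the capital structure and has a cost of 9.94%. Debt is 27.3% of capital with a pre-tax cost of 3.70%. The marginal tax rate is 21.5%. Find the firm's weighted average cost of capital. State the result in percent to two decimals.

8.02%

After-tax cost of debt = 3.7% × (1 − 21.5%) = 2.9045%.
WACC = 0.727 × 9.9400% + 0.273 × 2.9045% = 8.0193%.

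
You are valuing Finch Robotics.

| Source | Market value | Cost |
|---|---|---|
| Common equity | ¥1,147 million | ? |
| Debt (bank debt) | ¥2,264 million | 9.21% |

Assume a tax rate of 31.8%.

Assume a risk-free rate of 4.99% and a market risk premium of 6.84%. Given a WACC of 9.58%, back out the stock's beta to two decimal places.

Total capital V = 1147 + 2264 = 3411.
Equity weight = 1147/3411 = 0.3363.
Bank debt weight = 2264/3411 = 0.6637.
Debt contribution = 0.6637 × 9.21% × (1 − 31.8%) = 4.1691%.
Required equity contribution = 9.58% − 4.1691% = 5.4109%  ⇒  Re = 16.0913%.
CAPM: 16.0913% = 4.99% + β × 6.84%  ⇒  β = 1.6230.

1.62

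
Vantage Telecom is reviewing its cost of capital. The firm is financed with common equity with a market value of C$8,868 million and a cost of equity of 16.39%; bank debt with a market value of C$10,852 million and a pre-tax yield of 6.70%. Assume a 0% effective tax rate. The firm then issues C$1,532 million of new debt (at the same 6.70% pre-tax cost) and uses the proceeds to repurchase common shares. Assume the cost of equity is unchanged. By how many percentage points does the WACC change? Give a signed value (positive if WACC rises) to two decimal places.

Current WACC:
Total capital V = 8868 + 10852 = 19720.
Equity: weight = 8868/19720 = 0.4497; cost = 16.39%.
Bank debt: weight = 10852/19720 = 0.5503; after-tax cost = 6.7% × (1 − 0%) = 6.7000%.
WACC = 0.4497 × 16.3900% + 0.5503 × 6.7000% = 11.0576%.
After the change:
Total capital V = 7336 + 12384 = 19720.
Equity: weight = 7336/19720 = 0.3720; cost = 16.39%.
Bank debt: weight = 12384/19720 = 0.6280; after-tax cost = 6.7% × (1 − 0%) = 6.7000%.
WACC = 0.3720 × 16.3900% + 0.6280 × 6.7000% = 10.3048%.
Change in WACC = 10.3048% − 11.0576% = -0.7528 pp.

-0.75 pp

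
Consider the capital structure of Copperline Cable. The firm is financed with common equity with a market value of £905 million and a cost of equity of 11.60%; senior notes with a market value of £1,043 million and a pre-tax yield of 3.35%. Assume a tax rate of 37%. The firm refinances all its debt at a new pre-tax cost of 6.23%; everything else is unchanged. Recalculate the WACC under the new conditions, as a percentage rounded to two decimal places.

After the change:
Total capital V = 905 + 1043 = 1948.
Equity: weight = 905/1948 = 0.4646; cost = 11.6%.
Senior notes: weight = 1043/1948 = 0.5354; after-tax cost = 6.23% × (1 − 37%) = 3.9249%.
WACC = 0.4646 × 11.6000% + 0.5354 × 3.9249% = 7.4906%.

7.49%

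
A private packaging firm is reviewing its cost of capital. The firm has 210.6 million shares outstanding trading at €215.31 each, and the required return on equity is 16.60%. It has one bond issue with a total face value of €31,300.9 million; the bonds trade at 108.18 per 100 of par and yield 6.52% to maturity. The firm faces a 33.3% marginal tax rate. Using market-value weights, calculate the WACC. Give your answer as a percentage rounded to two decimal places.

11.36%

Market value of equity E = 215.31 × 210.6m = 45344.286m. Market value of debt D = 31300.9m × 108.18/100 = 33861.31362m.
Total capital V = 45344.286 + 33861.31362 = 79205.59962.
Equity: weight = 45344.286/79205.59962 = 0.5725; cost = 16.6%.
Bonds outstanding: weight = 33861.31362/79205.59962 = 0.4275; after-tax cost = 6.52% × (1 − 33.3%) = 4.3488%.
WACC = 0.5725 × 16.6000% + 0.4275 × 4.3488% = 11.3625%.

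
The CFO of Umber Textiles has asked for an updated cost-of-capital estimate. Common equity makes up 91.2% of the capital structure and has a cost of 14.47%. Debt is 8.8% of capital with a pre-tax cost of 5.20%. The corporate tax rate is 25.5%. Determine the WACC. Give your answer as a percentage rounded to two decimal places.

13.54%

After-tax cost of debt = 5.2% × (1 − 25.5%) = 3.8740%.
WACC = 0.912 × 14.4700% + 0.088 × 3.8740% = 13.5376%.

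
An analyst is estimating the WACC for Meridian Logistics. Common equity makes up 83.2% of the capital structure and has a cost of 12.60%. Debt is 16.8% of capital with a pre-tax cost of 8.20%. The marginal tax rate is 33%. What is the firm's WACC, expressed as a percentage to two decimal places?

After-tax cost of debt = 8.2% × (1 − 33%) = 5.4940%.
WACC = 0.832 × 12.6000% + 0.168 × 5.4940% = 11.4062%.

11.41%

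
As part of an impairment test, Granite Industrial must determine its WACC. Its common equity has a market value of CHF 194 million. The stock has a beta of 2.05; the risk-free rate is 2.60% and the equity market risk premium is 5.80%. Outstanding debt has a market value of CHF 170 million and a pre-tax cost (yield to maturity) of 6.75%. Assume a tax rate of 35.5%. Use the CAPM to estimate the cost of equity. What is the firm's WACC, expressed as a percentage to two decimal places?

Cost of equity via CAPM: Re = 2.6% + 2.05 × 5.8% = 14.4900%.
Total capital V = 194 + 170 = 364.
Equity: weight = 194/364 = 0.5330; cost = 14.49%.
Debt: weight = 170/364 = 0.4670; after-tax cost = 6.75% × (1 − 35.5%) = 4.3537%.
WACC = 0.5330 × 14.4900% + 0.4670 × 4.3537% = 9.7560%.

9.76%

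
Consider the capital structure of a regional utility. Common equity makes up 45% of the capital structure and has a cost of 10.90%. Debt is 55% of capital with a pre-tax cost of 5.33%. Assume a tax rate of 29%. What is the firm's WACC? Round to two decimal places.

After-tax cost of debt = 5.33% × (1 − 29%) = 3.7843%.
WACC = 0.450 × 10.9000% + 0.550 × 3.7843% = 6.9864%.

6.99%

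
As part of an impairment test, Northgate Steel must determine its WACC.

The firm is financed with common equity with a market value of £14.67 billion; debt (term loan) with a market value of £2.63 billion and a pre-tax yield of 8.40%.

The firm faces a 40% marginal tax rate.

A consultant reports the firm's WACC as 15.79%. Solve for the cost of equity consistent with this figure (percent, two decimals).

17.72%

Total capital V = 14.67 + 2.63 = 17.3.
Equity weight = 14.67/17.3 = 0.8480.
Term loan weight = 2.63/17.3 = 0.1520.
Debt contribution = 0.1520 × 8.4% × (1 − 40%) = 0.7662%.
Required equity contribution = 15.79% − 0.7662% = 15.0238%.
Re = 15.0238% / 0.8480 = 17.7172%.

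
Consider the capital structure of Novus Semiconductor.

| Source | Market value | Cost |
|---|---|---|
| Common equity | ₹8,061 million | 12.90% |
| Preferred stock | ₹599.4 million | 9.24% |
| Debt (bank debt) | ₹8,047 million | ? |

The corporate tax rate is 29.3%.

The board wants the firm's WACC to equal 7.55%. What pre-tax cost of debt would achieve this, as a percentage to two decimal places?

Total capital V = 8061 + 599.4 + 8047 = 16707.4.
Equity weight = 8061/16707.4 = 0.4825.
Preferred weight = 599.4/16707.4 = 0.0359.
Bank debt weight = 8047/16707.4 = 0.4816.
Equity contribution = 0.4825 × 12.9% = 6.2240%.
Preferred contribution = 0.0359 × 9.24% = 0.3315%.
Remaining for debt = 7.55% − 6.5555% = 0.9945%.
Rd × (1 − 29.3%) × 0.4816 = 0.9945%  ⇒  Rd = 2.9205%.

2.92%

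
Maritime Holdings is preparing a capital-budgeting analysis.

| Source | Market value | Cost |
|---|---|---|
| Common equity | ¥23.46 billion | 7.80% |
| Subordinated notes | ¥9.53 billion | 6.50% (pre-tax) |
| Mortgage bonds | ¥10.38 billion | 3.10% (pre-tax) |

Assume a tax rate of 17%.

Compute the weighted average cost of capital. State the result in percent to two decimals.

Total capital V = 23.46 + 9.53 + 10.38 = 43.37.
Equity: weight = 23.46/43.37 = 0.5409; cost = 7.8%.
Subordinated notes: weight = 9.53/43.37 = 0.2197; after-tax cost = 6.5% × (1 − 17%) = 5.3950%.
Mortgage bonds: weight = 10.38/43.37 = 0.2393; after-tax cost = 3.1% × (1 − 17%) = 2.5730%.
WACC = 0.5409 × 7.8000% + 0.2197 × 5.3950% + 0.2393 × 2.5730% = 6.0205%.

6.02%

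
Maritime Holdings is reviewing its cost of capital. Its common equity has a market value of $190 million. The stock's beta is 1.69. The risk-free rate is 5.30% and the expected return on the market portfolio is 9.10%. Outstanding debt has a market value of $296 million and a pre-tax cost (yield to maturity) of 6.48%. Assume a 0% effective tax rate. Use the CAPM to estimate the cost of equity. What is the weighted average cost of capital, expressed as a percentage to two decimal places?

8.53%

Market risk premium = 9.1% − 5.3% = 3.8%.
Cost of equity via CAPM: Re = 5.3% + 1.69 × 3.8% = 11.7220%.
Total capital V = 190 + 296 = 486.
Equity: weight = 190/486 = 0.3909; cost = 11.722%.
Debt: weight = 296/486 = 0.6091; after-tax cost = 6.48% × (1 − 0%) = 6.4800%.
WACC = 0.3909 × 11.7220% + 0.6091 × 6.4800% = 8.5293%.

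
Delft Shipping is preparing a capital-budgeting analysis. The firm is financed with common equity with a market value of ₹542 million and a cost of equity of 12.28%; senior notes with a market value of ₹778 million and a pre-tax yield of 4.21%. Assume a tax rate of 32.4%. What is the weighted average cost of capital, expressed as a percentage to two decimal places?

Total capital V = 542 + 778 = 1320.
Equity: weight = 542/1320 = 0.4106; cost = 12.28%.
Senior notes: weight = 778/1320 = 0.5894; after-tax cost = 4.21% × (1 − 32.4%) = 2.8460%.
WACC = 0.4106 × 12.2800% + 0.5894 × 2.8460% = 6.7196%.

6.72%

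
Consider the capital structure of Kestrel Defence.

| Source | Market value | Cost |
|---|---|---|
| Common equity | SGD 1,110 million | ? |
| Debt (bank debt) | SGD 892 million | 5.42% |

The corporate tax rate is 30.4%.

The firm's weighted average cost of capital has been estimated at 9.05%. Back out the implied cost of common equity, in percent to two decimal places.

Total capital V = 1110 + 892 = 2002.
Equity weight = 1110/2002 = 0.5544.
Bank debt weight = 892/2002 = 0.4456.
Debt contribution = 0.4456 × 5.42% × (1 − 30.4%) = 1.6808%.
Required equity contribution = 9.05% − 1.6808% = 7.3692%.
Re = 7.3692% / 0.5544 = 13.2912%.

13.29%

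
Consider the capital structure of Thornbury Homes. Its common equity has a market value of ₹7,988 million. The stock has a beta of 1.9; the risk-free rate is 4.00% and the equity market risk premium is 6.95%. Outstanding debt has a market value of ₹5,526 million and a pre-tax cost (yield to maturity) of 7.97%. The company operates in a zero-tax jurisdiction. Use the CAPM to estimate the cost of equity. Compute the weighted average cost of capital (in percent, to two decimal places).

13.43%

Cost of equity via CAPM: Re = 4.0% + 1.9 × 6.95% = 17.2050%.
Total capital V = 7988 + 5526 = 13514.
Equity: weight = 7988/13514 = 0.5911; cost = 17.205%.
Debt: weight = 5526/13514 = 0.4089; after-tax cost = 7.97% × (1 − 0%) = 7.9700%.
WACC = 0.5911 × 17.2050% + 0.4089 × 7.9700% = 13.4287%.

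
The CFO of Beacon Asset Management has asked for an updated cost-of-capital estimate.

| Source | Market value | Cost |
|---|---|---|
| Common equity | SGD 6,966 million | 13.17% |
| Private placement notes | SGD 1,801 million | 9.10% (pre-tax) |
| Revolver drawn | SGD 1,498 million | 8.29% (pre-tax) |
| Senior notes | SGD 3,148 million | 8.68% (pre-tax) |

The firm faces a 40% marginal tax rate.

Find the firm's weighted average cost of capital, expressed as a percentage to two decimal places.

9.35%

Total capital V = 6966 + 1801 + 1498 + 3148 = 13413.
Equity: weight = 6966/13413 = 0.5193; cost = 13.17%.
Private placement notes: weight = 1801/13413 = 0.1343; after-tax cost = 9.1% × (1 − 40%) = 5.4600%.
Revolver drawn: weight = 1498/13413 = 0.1117; after-tax cost = 8.29% × (1 − 40%) = 4.9740%.
Senior notes: weight = 3148/13413 = 0.2347; after-tax cost = 8.68% × (1 − 40%) = 5.2080%.
WACC = 0.5193 × 13.1700% + 0.1343 × 5.4600% + 0.1117 × 4.9740% + 0.2347 × 5.2080% = 9.3507%.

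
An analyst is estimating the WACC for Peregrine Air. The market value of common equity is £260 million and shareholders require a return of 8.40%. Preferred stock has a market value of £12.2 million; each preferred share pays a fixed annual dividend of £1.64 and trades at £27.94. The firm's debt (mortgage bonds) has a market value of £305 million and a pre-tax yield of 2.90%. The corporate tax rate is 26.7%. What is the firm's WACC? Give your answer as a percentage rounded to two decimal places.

5.03%

Cost of preferred: Rp = 1.64 / 27.94 = 5.8697%.
Total capital V = 260 + 12.2 + 305 = 577.2.
Equity: weight = 260/577.2 = 0.4505; cost = 8.4%.
Preferred: weight = 12.2/577.2 = 0.0211; cost = 5.8697%.
Mortgage bonds: weight = 305/577.2 = 0.5284; after-tax cost = 2.9% × (1 − 26.7%) = 2.1257%.
WACC = 0.4505 × 8.4000% + 0.0211 × 5.8697% + 0.5284 × 2.1257% = 5.0311%.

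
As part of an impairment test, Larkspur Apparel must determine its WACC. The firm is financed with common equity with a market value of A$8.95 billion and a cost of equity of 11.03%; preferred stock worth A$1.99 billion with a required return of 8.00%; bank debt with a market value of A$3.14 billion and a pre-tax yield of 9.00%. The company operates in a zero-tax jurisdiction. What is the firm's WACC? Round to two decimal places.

Total capital V = 8.95 + 1.99 + 3.14 = 14.08.
Equity: weight = 8.95/14.08 = 0.6357; cost = 11.03%.
Preferred: weight = 1.99/14.08 = 0.1413; cost = 8%.
Bank debt: weight = 3.14/14.08 = 0.2230; after-tax cost = 9% × (1 − 0%) = 9.0000%.
WACC = 0.6357 × 11.0300% + 0.1413 × 8.0000% + 0.2230 × 9.0000% = 10.1490%.

10.15%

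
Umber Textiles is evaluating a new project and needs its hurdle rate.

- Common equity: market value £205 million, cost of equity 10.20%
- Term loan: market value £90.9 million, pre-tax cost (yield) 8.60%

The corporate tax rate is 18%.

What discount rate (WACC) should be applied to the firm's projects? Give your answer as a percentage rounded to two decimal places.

9.23%

Total capital V = 205 + 90.9 = 295.9.
Equity: weight = 205/295.9 = 0.6928; cost = 10.2%.
Term loan: weight = 90.9/295.9 = 0.3072; after-tax cost = 8.6% × (1 − 18%) = 7.0520%.
WACC = 0.6928 × 10.2000% + 0.3072 × 7.0520% = 9.2329%.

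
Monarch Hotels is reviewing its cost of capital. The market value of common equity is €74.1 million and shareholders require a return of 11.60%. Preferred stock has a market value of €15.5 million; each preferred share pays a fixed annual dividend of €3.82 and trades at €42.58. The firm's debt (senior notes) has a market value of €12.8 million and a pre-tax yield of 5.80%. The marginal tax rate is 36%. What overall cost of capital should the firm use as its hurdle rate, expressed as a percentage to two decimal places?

Cost of preferred: Rp = 3.82 / 42.58 = 8.9713%.
Total capital V = 74.1 + 15.5 + 12.8 = 102.4.
Equity: weight = 74.1/102.4 = 0.7236; cost = 11.6%.
Preferred: weight = 15.5/102.4 = 0.1514; cost = 8.9713%.
Senior notes: weight = 12.8/102.4 = 0.1250; after-tax cost = 5.8% × (1 − 36%) = 3.7120%.
WACC = 0.7236 × 11.6000% + 0.1514 × 8.9713% + 0.1250 × 3.7120% = 10.2161%.

10.22%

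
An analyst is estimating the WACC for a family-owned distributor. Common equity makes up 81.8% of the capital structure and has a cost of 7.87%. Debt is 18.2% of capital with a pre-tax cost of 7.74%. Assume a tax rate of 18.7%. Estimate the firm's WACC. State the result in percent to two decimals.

After-tax cost of debt = 7.74% × (1 − 18.7%) = 6.2926%.
WACC = 0.818 × 7.8700% + 0.182 × 6.2926% = 7.5829%.

7.58%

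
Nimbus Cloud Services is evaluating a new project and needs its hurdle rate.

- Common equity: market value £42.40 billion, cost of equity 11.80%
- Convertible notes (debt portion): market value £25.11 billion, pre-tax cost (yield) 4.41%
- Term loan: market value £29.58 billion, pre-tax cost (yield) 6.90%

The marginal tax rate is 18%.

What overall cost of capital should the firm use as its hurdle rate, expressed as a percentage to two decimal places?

7.81%

Total capital V = 42.4 + 25.11 + 29.58 = 97.09.
Equity: weight = 42.4/97.09 = 0.4367; cost = 11.8%.
Convertible notes (debt portion): weight = 25.11/97.09 = 0.2586; after-tax cost = 4.41% × (1 − 18%) = 3.6162%.
Term loan: weight = 29.58/97.09 = 0.3047; after-tax cost = 6.9% × (1 − 18%) = 5.6580%.
WACC = 0.4367 × 11.8000% + 0.2586 × 3.6162% + 0.3047 × 5.6580% = 7.8122%.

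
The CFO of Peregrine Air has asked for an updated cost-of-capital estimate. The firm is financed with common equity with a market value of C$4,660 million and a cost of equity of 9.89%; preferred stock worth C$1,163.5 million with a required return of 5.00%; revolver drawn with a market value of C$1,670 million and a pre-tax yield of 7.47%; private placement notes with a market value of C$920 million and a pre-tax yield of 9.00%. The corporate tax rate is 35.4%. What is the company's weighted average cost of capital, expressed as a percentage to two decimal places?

7.76%

Total capital V = 4660 + 1163.5 + 1670 + 920 = 8413.5.
Equity: weight = 4660/8413.5 = 0.5539; cost = 9.89%.
Preferred: weight = 1163.5/8413.5 = 0.1383; cost = 5%.
Revolver drawn: weight = 1670/8413.5 = 0.1985; after-tax cost = 7.47% × (1 − 35.4%) = 4.8256%.
Private placement notes: weight = 920/8413.5 = 0.1093; after-tax cost = 9% × (1 − 35.4%) = 5.8140%.
WACC = 0.5539 × 9.8900% + 0.1383 × 5.0000% + 0.1985 × 4.8256% + 0.1093 × 5.8140% = 7.7628%.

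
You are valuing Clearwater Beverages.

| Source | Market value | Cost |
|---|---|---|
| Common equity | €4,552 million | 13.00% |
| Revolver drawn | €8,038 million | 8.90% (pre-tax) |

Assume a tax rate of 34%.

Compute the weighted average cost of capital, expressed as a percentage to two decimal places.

Total capital V = 4552 + 8038 = 12590.
Equity: weight = 4552/12590 = 0.3616; cost = 13%.
Revolver drawn: weight = 8038/12590 = 0.6384; after-tax cost = 8.9% × (1 − 34%) = 5.8740%.
WACC = 0.3616 × 13.0000% + 0.6384 × 5.8740% = 8.4505%.

8.45%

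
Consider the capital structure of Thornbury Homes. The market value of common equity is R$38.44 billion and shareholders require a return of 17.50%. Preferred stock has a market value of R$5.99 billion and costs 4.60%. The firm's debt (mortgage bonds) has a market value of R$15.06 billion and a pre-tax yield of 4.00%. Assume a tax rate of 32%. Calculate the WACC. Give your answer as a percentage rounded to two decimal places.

Total capital V = 38.44 + 5.99 + 15.06 = 59.49.
Equity: weight = 38.44/59.49 = 0.6462; cost = 17.5%.
Preferred: weight = 5.99/59.49 = 0.1007; cost = 4.6%.
Mortgage bonds: weight = 15.06/59.49 = 0.2532; after-tax cost = 4% × (1 − 32%) = 2.7200%.
WACC = 0.6462 × 17.5000% + 0.1007 × 4.6000% + 0.2532 × 2.7200% = 12.4595%.

12.46%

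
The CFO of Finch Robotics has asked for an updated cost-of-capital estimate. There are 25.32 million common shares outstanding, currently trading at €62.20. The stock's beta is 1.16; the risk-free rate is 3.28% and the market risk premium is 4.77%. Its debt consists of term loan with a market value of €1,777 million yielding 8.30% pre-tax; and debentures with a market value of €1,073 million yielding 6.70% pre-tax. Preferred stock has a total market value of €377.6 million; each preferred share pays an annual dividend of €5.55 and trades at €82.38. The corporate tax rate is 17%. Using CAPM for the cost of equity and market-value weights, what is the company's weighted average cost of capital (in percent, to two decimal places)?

Cost of equity via CAPM: Re = 3.28% + 1.16 × 4.77% = 8.8132%.
Cost of preferred: Rp = 5.55 / 82.38 = 6.7371%.
Market value of equity E = 62.2 × 25.32m = 1574.904m.
Total capital V = 1574.904 + 377.6 + 1777 + 1073 = 4802.504.
Equity: weight = 1574.904/4802.504 = 0.3279; cost = 8.8132%.
Preferred: weight = 377.6/4802.504 = 0.0786; cost = 6.7371%.
Term loan: weight = 1777/4802.504 = 0.3700; after-tax cost = 8.3% × (1 − 17%) = 6.8890%.
Debentures: weight = 1073/4802.504 = 0.2234; after-tax cost = 6.7% × (1 − 17%) = 5.5610%.
WACC = 0.3279 × 8.8132% + 0.0786 × 6.7371% + 0.3700 × 6.8890% + 0.2234 × 5.5610% = 7.2114%.

7.21%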